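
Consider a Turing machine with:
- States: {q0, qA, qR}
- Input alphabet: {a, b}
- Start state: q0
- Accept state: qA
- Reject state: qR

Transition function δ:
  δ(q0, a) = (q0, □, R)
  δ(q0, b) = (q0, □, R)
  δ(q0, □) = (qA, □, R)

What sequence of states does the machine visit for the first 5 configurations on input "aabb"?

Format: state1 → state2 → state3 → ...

Execution trace:
Initial: [q0]aabb
Step 1: δ(q0, a) = (q0, □, R) → □[q0]abb
Step 2: δ(q0, a) = (q0, □, R) → □□[q0]bb
Step 3: δ(q0, b) = (q0, □, R) → □□□[q0]b
Step 4: δ(q0, b) = (q0, □, R) → □□□□[q0]□

State sequence: q0 → q0 → q0 → q0 → q0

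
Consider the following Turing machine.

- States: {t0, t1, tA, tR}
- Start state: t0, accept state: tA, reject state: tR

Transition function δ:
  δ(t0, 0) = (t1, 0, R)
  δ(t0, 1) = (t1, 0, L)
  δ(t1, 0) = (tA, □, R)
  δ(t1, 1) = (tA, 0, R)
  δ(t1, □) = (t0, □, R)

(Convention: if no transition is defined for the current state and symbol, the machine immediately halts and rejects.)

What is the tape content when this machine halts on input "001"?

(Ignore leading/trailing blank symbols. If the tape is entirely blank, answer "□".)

Execution trace:
Initial: [t0]001
Step 1: δ(t0, 0) = (t1, 0, R) → 0[t1]01
Step 2: δ(t1, 0) = (tA, □, R) → 0□[tA]1

The machine reaches the accept state tA and halts.

Final tape (ignoring leading/trailing blanks): 0□1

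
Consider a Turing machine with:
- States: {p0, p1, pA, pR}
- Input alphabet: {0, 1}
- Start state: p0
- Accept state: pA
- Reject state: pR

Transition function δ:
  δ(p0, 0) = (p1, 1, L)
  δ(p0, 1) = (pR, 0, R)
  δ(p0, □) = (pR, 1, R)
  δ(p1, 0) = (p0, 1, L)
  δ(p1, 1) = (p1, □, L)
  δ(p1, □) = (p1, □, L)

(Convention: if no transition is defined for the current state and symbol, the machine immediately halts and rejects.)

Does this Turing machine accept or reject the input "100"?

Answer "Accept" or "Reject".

Execution trace:
Initial: [p0]100
Step 1: δ(p0, 1) = (pR, 0, R) → 0[pR]00

The machine reaches the reject state pR and halts.

Answer: Reject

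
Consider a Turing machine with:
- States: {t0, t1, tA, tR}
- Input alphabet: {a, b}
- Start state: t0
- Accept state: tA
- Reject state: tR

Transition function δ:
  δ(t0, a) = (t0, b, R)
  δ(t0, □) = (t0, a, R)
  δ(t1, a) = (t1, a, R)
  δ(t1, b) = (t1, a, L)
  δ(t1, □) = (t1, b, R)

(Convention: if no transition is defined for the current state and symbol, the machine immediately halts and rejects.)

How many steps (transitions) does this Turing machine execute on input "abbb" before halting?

Execution trace:
Initial: [t0]abbb
Step 1: δ(t0, a) = (t0, b, R) → b[t0]bbb

No transition is defined for δ(t0, b). By convention the machine halts and rejects.

The machine executed 1 step before halting.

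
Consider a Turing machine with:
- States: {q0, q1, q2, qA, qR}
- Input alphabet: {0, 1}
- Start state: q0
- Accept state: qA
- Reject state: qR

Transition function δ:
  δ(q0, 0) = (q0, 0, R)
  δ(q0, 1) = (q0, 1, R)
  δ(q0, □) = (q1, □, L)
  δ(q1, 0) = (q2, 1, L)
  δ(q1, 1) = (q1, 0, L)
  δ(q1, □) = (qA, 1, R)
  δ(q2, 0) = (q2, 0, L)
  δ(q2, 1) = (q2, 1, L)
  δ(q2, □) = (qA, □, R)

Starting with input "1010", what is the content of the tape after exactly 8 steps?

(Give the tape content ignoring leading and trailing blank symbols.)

Execution trace:
Initial: [q0]1010
Step 1: δ(q0, 1) = (q0, 1, R) → 1[q0]010
Step 2: δ(q0, 0) = (q0, 0, R) → 10[q0]10
Step 3: δ(q0, 1) = (q0, 1, R) → 101[q0]0
Step 4: δ(q0, 0) = (q0, 0, R) → 1010[q0]□
Step 5: δ(q0, □) = (q1, □, L) → 101[q1]0□
Step 6: δ(q1, 0) = (q2, 1, L) → 10[q2]11□
Step 7: δ(q2, 1) = (q2, 1, L) → 1[q2]011□
Step 8: δ(q2, 0) = (q2, 0, L) → [q2]1011□

After 8 steps, the tape (ignoring leading/trailing blanks) is: 1011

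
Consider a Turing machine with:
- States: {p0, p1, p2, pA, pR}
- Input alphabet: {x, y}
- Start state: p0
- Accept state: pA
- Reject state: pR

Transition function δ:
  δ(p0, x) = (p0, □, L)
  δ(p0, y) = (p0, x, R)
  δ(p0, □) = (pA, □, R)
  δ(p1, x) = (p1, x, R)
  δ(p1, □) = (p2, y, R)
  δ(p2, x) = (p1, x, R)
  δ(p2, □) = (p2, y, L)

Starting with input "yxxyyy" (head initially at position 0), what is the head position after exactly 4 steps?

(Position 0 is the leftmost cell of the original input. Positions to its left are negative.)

Execution trace (head position shown):
Step 0: [p0]yxxyyy  (head at position 0)
Step 1: move right → x[p0]xxyyy  (head at position 1)
Step 2: move left → [p0]x□xyyy  (head at position 0)
Step 3: move left → [p0]□□□xyyy  (head at position -1)
Step 4: move right → □[pA]□□xyyy  (head at position 0)

After 4 steps, the head is at position 0.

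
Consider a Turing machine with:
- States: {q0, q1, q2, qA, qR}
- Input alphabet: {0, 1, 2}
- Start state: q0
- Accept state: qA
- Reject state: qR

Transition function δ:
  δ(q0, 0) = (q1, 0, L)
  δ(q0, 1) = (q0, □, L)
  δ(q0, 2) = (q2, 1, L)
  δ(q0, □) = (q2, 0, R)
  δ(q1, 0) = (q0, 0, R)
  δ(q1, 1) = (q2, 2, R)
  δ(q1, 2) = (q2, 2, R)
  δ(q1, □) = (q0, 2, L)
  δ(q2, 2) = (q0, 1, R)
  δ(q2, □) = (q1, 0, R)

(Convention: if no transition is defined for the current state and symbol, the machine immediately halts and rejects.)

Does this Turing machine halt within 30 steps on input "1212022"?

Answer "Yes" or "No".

Execution trace:
Initial: [q0]1212022
Step 1: δ(q0, 1) = (q0, □, L) → [q0]□□212022
Step 2: δ(q0, □) = (q2, 0, R) → 0[q2]□212022
Step 3: δ(q2, □) = (q1, 0, R) → 00[q1]212022
Step 4: δ(q1, 2) = (q2, 2, R) → 002[q2]12022

No transition is defined for δ(q2, 1). By convention the machine halts and rejects.
The machine halted after 4 steps (within the 30-step bound).

Answer: Yes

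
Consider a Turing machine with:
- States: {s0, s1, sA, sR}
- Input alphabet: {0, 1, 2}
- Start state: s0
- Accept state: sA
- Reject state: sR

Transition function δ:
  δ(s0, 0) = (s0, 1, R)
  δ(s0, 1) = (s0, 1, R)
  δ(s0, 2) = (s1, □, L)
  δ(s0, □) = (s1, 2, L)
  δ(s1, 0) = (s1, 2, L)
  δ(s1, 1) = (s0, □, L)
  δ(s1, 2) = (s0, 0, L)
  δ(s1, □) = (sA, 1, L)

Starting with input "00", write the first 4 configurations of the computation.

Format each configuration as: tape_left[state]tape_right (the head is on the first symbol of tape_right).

Transitions applied:
Step 1: δ(s0, 0) = (s0, 1, R)
Step 2: δ(s0, 0) = (s0, 1, R)
Step 3: δ(s0, □) = (s1, 2, L)

The first 4 configurations are:
[s0]00 ⊢ 1[s0]0 ⊢ 11[s0]□ ⊢ 1[s1]12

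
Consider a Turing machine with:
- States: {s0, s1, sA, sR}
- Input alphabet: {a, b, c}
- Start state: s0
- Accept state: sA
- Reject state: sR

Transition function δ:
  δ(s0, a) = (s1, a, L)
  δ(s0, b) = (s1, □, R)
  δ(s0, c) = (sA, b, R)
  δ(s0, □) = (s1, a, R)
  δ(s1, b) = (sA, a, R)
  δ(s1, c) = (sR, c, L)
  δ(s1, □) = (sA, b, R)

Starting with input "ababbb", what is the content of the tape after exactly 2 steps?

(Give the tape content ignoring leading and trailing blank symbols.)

Execution trace:
Initial: [s0]ababbb
Step 1: δ(s0, a) = (s1, a, L) → [s1]□ababbb
Step 2: δ(s1, □) = (sA, b, R) → b[sA]ababbb

The machine reaches the accept state sA and halts.

After 2 steps, the tape (ignoring leading/trailing blanks) is: bababbb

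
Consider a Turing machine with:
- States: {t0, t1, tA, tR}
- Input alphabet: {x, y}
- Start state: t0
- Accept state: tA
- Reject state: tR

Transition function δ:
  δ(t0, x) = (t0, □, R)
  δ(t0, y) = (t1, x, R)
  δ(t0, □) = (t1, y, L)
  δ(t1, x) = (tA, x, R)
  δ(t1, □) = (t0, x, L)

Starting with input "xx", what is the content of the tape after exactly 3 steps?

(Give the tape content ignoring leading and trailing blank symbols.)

Execution trace:
Initial: [t0]xx
Step 1: δ(t0, x) = (t0, □, R) → □[t0]x
Step 2: δ(t0, x) = (t0, □, R) → □□[t0]□
Step 3: δ(t0, □) = (t1, y, L) → □[t1]□y

After 3 steps, the tape (ignoring leading/trailing blanks) is: y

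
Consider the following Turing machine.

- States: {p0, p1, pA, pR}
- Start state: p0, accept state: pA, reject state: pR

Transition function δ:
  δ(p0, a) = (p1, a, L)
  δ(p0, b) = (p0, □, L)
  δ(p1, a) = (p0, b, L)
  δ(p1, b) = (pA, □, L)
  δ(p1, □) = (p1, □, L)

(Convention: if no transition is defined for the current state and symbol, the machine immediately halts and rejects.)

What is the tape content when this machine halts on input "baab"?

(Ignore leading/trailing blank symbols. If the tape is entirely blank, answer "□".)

Execution trace:
Initial: [p0]baab
Step 1: δ(p0, b) = (p0, □, L) → [p0]□□aab

No transition is defined for δ(p0, □). By convention the machine halts and rejects.

Final tape (ignoring leading/trailing blanks): aab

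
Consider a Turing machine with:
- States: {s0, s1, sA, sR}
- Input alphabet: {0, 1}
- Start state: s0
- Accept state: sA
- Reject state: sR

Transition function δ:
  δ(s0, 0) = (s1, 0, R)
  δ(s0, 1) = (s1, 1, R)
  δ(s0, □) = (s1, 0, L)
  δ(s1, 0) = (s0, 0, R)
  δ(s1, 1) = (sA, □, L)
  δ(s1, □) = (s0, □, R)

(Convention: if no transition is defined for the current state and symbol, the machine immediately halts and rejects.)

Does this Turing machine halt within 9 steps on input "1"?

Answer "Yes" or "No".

Execution trace:
Initial: [s0]1
Step 1: δ(s0, 1) = (s1, 1, R) → 1[s1]□
Step 2: δ(s1, □) = (s0, □, R) → 1□[s0]□
Step 3: δ(s0, □) = (s1, 0, L) → 1[s1]□0
Step 4: δ(s1, □) = (s0, □, R) → 1□[s0]0
Step 5: δ(s0, 0) = (s1, 0, R) → 1□0[s1]□
Step 6: δ(s1, □) = (s0, □, R) → 1□0□[s0]□
Step 7: δ(s0, □) = (s1, 0, L) → 1□0[s1]□0
Step 8: δ(s1, □) = (s0, □, R) → 1□0□[s0]0
Step 9: δ(s0, 0) = (s1, 0, R) → 1□0□0[s1]□

The machine has not reached a halting state after 9 steps.
The machine did not halt within the 9-step bound.

Answer: No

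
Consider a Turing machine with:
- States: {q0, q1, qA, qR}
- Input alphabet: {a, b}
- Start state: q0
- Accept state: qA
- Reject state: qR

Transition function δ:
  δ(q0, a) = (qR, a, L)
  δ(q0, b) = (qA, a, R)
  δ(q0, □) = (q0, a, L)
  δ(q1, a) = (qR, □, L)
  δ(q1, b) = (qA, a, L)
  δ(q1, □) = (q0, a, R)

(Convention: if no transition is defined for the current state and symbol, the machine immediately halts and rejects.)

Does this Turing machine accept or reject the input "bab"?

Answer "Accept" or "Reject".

Execution trace:
Initial: [q0]bab
Step 1: δ(q0, b) = (qA, a, R) → a[qA]ab

The machine reaches the accept state qA and halts.

Answer: Accept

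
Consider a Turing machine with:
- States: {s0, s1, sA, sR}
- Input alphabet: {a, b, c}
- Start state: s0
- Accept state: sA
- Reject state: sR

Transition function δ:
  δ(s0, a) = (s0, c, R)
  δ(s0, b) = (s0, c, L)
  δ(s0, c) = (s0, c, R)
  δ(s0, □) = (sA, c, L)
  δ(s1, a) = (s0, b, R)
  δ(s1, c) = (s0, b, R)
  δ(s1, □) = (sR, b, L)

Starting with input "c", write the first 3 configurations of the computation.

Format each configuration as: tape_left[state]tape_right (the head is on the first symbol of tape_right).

Transitions applied:
Step 1: δ(s0, c) = (s0, c, R)
Step 2: δ(s0, □) = (sA, c, L)

The first 3 configurations are:
[s0]c ⊢ c[s0]□ ⊢ [sA]cc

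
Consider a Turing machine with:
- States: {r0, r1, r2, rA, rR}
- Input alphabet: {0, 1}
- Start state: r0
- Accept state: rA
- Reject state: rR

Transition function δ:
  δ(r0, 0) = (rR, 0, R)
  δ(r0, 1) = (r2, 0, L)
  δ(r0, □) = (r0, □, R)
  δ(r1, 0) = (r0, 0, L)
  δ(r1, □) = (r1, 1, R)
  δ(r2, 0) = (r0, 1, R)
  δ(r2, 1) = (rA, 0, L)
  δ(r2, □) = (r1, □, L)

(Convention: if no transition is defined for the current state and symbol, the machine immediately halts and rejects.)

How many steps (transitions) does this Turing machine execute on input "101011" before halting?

Execution trace:
Initial: [r0]101011
Step 1: δ(r0, 1) = (r2, 0, L) → [r2]□001011
Step 2: δ(r2, □) = (r1, □, L) → [r1]□□001011
Step 3: δ(r1, □) = (r1, 1, R) → 1[r1]□001011
Step 4: δ(r1, □) = (r1, 1, R) → 11[r1]001011
Step 5: δ(r1, 0) = (r0, 0, L) → 1[r0]1001011
Step 6: δ(r0, 1) = (r2, 0, L) → [r2]10001011
Step 7: δ(r2, 1) = (rA, 0, L) → [rA]□00001011

The machine reaches the accept state rA and halts.

The machine executed 7 steps before halting.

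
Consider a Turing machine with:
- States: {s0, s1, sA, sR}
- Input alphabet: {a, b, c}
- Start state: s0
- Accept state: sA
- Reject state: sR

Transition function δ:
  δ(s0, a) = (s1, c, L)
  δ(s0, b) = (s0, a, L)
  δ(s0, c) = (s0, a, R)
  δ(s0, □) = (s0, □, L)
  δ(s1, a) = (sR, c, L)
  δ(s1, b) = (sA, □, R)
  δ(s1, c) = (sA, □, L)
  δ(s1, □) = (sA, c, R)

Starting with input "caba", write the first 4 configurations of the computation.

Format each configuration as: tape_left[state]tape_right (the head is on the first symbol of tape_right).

Transitions applied:
Step 1: δ(s0, c) = (s0, a, R)
Step 2: δ(s0, a) = (s1, c, L)
Step 3: δ(s1, a) = (sR, c, L)

The first 4 configurations are:
[s0]caba ⊢ a[s0]aba ⊢ [s1]acba ⊢ [sR]□ccba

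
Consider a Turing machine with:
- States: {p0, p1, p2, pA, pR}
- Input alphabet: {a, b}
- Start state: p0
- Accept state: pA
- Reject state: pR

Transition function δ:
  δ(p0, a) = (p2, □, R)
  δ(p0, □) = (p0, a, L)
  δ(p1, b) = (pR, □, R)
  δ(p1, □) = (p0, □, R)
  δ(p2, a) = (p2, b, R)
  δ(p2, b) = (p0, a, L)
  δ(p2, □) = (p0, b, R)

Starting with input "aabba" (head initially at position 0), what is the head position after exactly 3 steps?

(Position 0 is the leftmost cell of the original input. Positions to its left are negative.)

Execution trace (head position shown):
Step 0: [p0]aabba  (head at position 0)
Step 1: move right → □[p2]abba  (head at position 1)
Step 2: move right → □b[p2]bba  (head at position 2)
Step 3: move left → □[p0]baba  (head at position 1)

After 3 steps, the head is at position 1.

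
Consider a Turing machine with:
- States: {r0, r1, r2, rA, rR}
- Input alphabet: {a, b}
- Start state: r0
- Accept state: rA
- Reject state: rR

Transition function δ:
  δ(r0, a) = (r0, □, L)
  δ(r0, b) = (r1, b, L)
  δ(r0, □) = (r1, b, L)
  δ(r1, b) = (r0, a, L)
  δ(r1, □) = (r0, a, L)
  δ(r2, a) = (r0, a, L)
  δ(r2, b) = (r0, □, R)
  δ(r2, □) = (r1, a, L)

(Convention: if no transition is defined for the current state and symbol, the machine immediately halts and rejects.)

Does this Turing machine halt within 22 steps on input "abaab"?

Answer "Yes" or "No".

Execution trace:
Initial: [r0]abaab
Step 1: δ(r0, a) = (r0, □, L) → [r0]□□baab
Step 2: δ(r0, □) = (r1, b, L) → [r1]□b□baab
Step 3: δ(r1, □) = (r0, a, L) → [r0]□ab□baab
Step 4: δ(r0, □) = (r1, b, L) → [r1]□bab□baab
Step 5: δ(r1, □) = (r0, a, L) → [r0]□abab□baab
Step 6: δ(r0, □) = (r1, b, L) → [r1]□babab□baab
Step 7: δ(r1, □) = (r0, a, L) → [r0]□ababab□baab
Step 8: δ(r0, □) = (r1, b, L) → [r1]□bababab□baab
Step 9: δ(r1, □) = (r0, a, L) → [r0]□abababab□baab
Step 10: δ(r0, □) = (r1, b, L) → [r1]□babababab□baab
Step 11: δ(r1, □) = (r0, a, L) → [r0]□ababababab□baab
Step 12: δ(r0, □) = (r1, b, L) → [r1]□bababababab□baab
Step 13: δ(r1, □) = (r0, a, L) → [r0]□abababababab□baab
Step 14: δ(r0, □) = (r1, b, L) → [r1]□babababababab□baab
Step 15: δ(r1, □) = (r0, a, L) → [r0]□ababababababab□baab
Step 16: δ(r0, □) = (r1, b, L) → [r1]□bababababababab□baab
Step 17: δ(r1, □) = (r0, a, L) → [r0]□abababababababab□baab
Step 18: δ(r0, □) = (r1, b, L) → [r1]□babababababababab□baab
Step 19: δ(r1, □) = (r0, a, L) → [r0]□ababababababababab□baab
Step 20: δ(r0, □) = (r1, b, L) → [r1]□bababababababababab□baab
Step 21: δ(r1, □) = (r0, a, L) → [r0]□abababababababababab□baab
Step 22: δ(r0, □) = (r1, b, L) → [r1]□babababababababababab□baab

The machine has not reached a halting state after 22 steps.
The machine did not halt within the 22-step bound.

Answer: No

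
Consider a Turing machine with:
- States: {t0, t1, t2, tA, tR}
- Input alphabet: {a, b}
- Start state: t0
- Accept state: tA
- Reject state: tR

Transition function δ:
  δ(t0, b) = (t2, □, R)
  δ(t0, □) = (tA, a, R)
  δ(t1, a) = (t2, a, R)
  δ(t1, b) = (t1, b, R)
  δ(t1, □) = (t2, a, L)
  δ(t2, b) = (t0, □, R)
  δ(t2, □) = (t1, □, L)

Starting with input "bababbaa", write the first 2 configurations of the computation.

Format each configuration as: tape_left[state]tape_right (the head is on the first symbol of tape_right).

Transitions applied:
Step 1: δ(t0, b) = (t2, □, R)

The first 2 configurations are:
[t0]bababbaa ⊢ □[t2]ababbaa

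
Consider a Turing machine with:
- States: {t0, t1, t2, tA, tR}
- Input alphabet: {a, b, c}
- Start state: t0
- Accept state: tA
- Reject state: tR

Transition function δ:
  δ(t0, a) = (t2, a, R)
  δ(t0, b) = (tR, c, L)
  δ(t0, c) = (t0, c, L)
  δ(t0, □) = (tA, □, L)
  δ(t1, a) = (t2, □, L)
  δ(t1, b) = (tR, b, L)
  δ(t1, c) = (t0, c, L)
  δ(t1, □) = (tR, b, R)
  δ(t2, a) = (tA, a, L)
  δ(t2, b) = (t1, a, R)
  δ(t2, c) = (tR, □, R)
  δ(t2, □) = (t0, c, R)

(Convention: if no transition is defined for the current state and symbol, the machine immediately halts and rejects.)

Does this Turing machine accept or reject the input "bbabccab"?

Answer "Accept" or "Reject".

Execution trace:
Initial: [t0]bbabccab
Step 1: δ(t0, b) = (tR, c, L) → [tR]□cbabccab

The machine reaches the reject state tR and halts.

Answer: Reject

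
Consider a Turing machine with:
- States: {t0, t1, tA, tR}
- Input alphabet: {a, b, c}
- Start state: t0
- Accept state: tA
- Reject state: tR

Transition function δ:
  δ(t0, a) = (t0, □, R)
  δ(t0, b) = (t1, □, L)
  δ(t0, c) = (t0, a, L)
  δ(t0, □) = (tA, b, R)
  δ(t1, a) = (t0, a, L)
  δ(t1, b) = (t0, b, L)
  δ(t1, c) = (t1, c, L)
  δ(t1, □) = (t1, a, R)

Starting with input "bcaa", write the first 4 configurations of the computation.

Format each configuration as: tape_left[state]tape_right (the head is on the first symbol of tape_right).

Transitions applied:
Step 1: δ(t0, b) = (t1, □, L)
Step 2: δ(t1, □) = (t1, a, R)
Step 3: δ(t1, □) = (t1, a, R)

The first 4 configurations are:
[t0]bcaa ⊢ [t1]□□caa ⊢ a[t1]□caa ⊢ aa[t1]caa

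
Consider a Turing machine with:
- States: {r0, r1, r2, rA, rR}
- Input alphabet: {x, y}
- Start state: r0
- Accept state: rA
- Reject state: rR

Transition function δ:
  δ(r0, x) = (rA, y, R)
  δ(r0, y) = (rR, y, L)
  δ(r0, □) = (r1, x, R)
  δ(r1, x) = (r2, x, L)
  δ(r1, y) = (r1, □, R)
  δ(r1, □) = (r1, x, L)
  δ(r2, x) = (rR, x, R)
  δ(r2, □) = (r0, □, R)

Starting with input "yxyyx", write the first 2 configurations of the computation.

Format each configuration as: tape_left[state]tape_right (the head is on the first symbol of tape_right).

Transitions applied:
Step 1: δ(r0, y) = (rR, y, L)

The first 2 configurations are:
[r0]yxyyx ⊢ [rR]□yxyyx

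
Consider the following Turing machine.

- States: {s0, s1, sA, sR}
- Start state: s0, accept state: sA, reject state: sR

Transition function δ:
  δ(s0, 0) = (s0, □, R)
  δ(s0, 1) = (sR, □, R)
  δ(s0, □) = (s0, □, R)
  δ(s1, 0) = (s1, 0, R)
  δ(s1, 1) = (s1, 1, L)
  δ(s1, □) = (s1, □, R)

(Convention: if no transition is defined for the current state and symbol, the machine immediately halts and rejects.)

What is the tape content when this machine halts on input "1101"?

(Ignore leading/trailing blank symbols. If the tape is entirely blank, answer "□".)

Execution trace:
Initial: [s0]1101
Step 1: δ(s0, 1) = (sR, □, R) → □[sR]101

The machine reaches the reject state sR and halts.

Final tape (ignoring leading/trailing blanks): 101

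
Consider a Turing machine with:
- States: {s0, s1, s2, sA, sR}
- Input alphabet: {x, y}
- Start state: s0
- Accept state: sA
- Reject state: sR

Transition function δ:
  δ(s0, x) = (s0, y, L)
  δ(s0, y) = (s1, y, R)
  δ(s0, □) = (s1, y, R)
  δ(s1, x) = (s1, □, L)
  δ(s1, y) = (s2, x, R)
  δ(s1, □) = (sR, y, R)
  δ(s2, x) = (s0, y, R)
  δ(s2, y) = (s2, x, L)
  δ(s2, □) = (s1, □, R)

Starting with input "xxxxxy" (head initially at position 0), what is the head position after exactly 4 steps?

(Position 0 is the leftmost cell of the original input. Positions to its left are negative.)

Execution trace (head position shown):
Step 0: [s0]xxxxxy  (head at position 0)
Step 1: move left → [s0]□yxxxxy  (head at position -1)
Step 2: move right → y[s1]yxxxxy  (head at position 0)
Step 3: move right → yx[s2]xxxxy  (head at position 1)
Step 4: move right → yxy[s0]xxxy  (head at position 2)

After 4 steps, the head is at position 2.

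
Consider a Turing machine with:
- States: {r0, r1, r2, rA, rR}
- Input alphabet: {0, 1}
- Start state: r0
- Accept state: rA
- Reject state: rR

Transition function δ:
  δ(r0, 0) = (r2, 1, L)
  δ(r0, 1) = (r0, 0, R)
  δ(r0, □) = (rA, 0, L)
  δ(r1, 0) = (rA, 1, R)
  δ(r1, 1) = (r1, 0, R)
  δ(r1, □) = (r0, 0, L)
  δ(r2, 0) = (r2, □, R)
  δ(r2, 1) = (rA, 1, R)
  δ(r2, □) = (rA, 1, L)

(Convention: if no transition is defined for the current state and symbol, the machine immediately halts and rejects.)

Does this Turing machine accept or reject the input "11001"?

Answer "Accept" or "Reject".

Execution trace:
Initial: [r0]11001
Step 1: δ(r0, 1) = (r0, 0, R) → 0[r0]1001
Step 2: δ(r0, 1) = (r0, 0, R) → 00[r0]001
Step 3: δ(r0, 0) = (r2, 1, L) → 0[r2]0101
Step 4: δ(r2, 0) = (r2, □, R) → 0□[r2]101
Step 5: δ(r2, 1) = (rA, 1, R) → 0□1[rA]01

The machine reaches the accept state rA and halts.

Answer: Accept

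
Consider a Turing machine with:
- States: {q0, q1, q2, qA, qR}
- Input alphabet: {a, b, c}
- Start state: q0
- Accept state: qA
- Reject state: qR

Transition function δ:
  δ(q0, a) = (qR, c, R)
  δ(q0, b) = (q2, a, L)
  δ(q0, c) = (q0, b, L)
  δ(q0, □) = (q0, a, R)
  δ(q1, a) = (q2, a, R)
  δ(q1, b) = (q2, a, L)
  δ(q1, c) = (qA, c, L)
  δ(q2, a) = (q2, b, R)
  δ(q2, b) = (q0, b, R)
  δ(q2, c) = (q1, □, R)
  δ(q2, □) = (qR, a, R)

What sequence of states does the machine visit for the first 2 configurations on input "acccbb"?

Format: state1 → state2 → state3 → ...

Execution trace:
Initial: [q0]acccbb
Step 1: δ(q0, a) = (qR, c, R) → c[qR]cccbb

The machine reaches the reject state qR and halts.

State sequence: q0 → qR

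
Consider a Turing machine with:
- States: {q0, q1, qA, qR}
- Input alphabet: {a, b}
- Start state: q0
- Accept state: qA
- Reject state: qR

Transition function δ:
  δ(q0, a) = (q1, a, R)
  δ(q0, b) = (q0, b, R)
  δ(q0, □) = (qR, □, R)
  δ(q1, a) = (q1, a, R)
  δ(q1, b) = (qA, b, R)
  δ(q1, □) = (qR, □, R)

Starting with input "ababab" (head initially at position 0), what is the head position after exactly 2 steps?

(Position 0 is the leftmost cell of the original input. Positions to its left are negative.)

Execution trace (head position shown):
Step 0: [q0]ababab  (head at position 0)
Step 1: move right → a[q1]babab  (head at position 1)
Step 2: move right → ab[qA]abab  (head at position 2)

After 2 steps, the head is at position 2.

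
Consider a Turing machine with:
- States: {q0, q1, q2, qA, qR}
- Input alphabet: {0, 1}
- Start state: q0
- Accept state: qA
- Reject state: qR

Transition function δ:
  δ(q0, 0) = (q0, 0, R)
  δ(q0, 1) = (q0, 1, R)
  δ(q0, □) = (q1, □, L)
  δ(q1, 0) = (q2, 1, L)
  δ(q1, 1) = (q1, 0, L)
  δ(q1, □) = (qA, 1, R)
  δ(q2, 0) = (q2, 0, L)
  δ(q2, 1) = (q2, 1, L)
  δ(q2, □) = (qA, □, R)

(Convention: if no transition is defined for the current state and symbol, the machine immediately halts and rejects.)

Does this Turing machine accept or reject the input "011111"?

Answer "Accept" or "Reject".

Execution trace:
Initial: [q0]011111
Step 1: δ(q0, 0) = (q0, 0, R) → 0[q0]11111
Step 2: δ(q0, 1) = (q0, 1, R) → 01[q0]1111
Step 3: δ(q0, 1) = (q0, 1, R) → 011[q0]111
Step 4: δ(q0, 1) = (q0, 1, R) → 0111[q0]11
Step 5: δ(q0, 1) = (q0, 1, R) → 01111[q0]1
Step 6: δ(q0, 1) = (q0, 1, R) → 011111[q0]□
Step 7: δ(q0, □) = (q1, □, L) → 01111[q1]1□
Step 8: δ(q1, 1) = (q1, 0, L) → 0111[q1]10□
Step 9: δ(q1, 1) = (q1, 0, L) → 011[q1]100□
Step 10: δ(q1, 1) = (q1, 0, L) → 01[q1]1000□
Step 11: δ(q1, 1) = (q1, 0, L) → 0[q1]10000□
Step 12: δ(q1, 1) = (q1, 0, L) → [q1]000000□
Step 13: δ(q1, 0) = (q2, 1, L) → [q2]□100000□
Step 14: δ(q2, □) = (qA, □, R) → □[qA]100000□

The machine reaches the accept state qA and halts.

Answer: Accept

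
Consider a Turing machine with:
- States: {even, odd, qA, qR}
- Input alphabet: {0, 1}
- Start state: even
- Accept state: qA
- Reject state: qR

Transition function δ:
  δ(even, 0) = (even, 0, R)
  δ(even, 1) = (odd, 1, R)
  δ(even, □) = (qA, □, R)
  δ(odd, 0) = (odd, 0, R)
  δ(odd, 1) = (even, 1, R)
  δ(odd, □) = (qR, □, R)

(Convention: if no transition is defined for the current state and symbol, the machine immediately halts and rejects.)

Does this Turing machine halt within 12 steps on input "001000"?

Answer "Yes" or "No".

Execution trace:
Initial: [even]001000
Step 1: δ(even, 0) = (even, 0, R) → 0[even]01000
Step 2: δ(even, 0) = (even, 0, R) → 00[even]1000
Step 3: δ(even, 1) = (odd, 1, R) → 001[odd]000
Step 4: δ(odd, 0) = (odd, 0, R) → 0010[odd]00
Step 5: δ(odd, 0) = (odd, 0, R) → 00100[odd]0
Step 6: δ(odd, 0) = (odd, 0, R) → 001000[odd]□
Step 7: δ(odd, □) = (qR, □, R) → 001000□[qR]□

The machine reaches the reject state qR and halts.
The machine halted after 7 steps (within the 12-step bound).

Answer: Yes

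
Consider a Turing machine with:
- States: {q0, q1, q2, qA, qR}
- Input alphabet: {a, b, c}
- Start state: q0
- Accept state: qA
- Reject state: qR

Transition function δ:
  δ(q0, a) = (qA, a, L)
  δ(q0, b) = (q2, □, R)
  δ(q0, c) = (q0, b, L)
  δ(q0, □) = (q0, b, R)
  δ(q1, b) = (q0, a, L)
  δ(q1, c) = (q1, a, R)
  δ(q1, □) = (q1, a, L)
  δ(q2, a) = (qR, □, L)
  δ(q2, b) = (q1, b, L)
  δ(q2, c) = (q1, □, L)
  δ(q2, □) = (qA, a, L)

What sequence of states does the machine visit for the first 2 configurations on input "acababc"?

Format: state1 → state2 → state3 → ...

Execution trace:
Initial: [q0]acababc
Step 1: δ(q0, a) = (qA, a, L) → [qA]□acababc

The machine reaches the accept state qA and halts.

State sequence: q0 → qA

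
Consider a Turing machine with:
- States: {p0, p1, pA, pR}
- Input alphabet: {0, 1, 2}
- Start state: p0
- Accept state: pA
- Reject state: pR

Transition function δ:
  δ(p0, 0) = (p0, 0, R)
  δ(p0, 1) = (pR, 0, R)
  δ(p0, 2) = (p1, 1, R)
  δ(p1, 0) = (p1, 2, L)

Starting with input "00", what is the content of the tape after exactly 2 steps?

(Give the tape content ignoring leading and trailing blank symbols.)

Execution trace:
Initial: [p0]00
Step 1: δ(p0, 0) = (p0, 0, R) → 0[p0]0
Step 2: δ(p0, 0) = (p0, 0, R) → 00[p0]□

No transition is defined for δ(p0, □). By convention the machine halts and rejects.

After 2 steps, the tape (ignoring leading/trailing blanks) is: 00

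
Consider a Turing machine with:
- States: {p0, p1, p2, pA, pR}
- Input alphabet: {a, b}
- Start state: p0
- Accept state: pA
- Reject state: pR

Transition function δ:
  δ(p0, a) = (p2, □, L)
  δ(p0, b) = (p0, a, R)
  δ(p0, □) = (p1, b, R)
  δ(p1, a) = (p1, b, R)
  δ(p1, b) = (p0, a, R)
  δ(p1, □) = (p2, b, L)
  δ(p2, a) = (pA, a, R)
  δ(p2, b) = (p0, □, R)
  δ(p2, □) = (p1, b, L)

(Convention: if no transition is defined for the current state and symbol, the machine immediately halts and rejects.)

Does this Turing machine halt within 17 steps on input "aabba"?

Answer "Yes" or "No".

Execution trace:
Initial: [p0]aabba
Step 1: δ(p0, a) = (p2, □, L) → [p2]□□abba
Step 2: δ(p2, □) = (p1, b, L) → [p1]□b□abba
Step 3: δ(p1, □) = (p2, b, L) → [p2]□bb□abba
Step 4: δ(p2, □) = (p1, b, L) → [p1]□bbb□abba
Step 5: δ(p1, □) = (p2, b, L) → [p2]□bbbb□abba
Step 6: δ(p2, □) = (p1, b, L) → [p1]□bbbbb□abba
Step 7: δ(p1, □) = (p2, b, L) → [p2]□bbbbbb□abba
Step 8: δ(p2, □) = (p1, b, L) → [p1]□bbbbbbb□abba
Step 9: δ(p1, □) = (p2, b, L) → [p2]□bbbbbbbb□abba
Step 10: δ(p2, □) = (p1, b, L) → [p1]□bbbbbbbbb□abba
Step 11: δ(p1, □) = (p2, b, L) → [p2]□bbbbbbbbbb□abba
Step 12: δ(p2, □) = (p1, b, L) → [p1]□bbbbbbbbbbb□abba
Step 13: δ(p1, □) = (p2, b, L) → [p2]□bbbbbbbbbbbb□abba
Step 14: δ(p2, □) = (p1, b, L) → [p1]□bbbbbbbbbbbbb□abba
Step 15: δ(p1, □) = (p2, b, L) → [p2]□bbbbbbbbbbbbbb□abba
Step 16: δ(p2, □) = (p1, b, L) → [p1]□bbbbbbbbbbbbbbb□abba
Step 17: δ(p1, □) = (p2, b, L) → [p2]□bbbbbbbbbbbbbbbb□abba

The machine has not reached a halting state after 17 steps.
The machine did not halt within the 17-step bound.

Answer: No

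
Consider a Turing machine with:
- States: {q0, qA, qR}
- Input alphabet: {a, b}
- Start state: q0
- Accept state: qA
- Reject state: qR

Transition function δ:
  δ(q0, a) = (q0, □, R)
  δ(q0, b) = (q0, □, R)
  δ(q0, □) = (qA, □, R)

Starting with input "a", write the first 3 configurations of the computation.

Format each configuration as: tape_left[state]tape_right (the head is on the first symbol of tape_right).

Transitions applied:
Step 1: δ(q0, a) = (q0, □, R)
Step 2: δ(q0, □) = (qA, □, R)

The first 3 configurations are:
[q0]a ⊢ □[q0]□ ⊢ □□[qA]□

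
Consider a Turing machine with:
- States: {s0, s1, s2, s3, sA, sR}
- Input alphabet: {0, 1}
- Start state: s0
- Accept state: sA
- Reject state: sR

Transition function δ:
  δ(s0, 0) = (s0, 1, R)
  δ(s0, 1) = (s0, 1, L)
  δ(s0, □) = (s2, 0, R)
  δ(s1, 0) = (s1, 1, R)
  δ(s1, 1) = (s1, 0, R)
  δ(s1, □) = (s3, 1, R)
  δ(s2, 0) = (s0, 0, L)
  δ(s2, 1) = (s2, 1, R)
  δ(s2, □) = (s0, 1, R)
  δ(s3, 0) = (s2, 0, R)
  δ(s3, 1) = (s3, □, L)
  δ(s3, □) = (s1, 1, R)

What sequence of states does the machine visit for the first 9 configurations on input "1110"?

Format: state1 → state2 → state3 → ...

Execution trace:
Initial: [s0]1110
Step 1: δ(s0, 1) = (s0, 1, L) → [s0]□1110
Step 2: δ(s0, □) = (s2, 0, R) → 0[s2]1110
Step 3: δ(s2, 1) = (s2, 1, R) → 01[s2]110
Step 4: δ(s2, 1) = (s2, 1, R) → 011[s2]10
Step 5: δ(s2, 1) = (s2, 1, R) → 0111[s2]0
Step 6: δ(s2, 0) = (s0, 0, L) → 011[s0]10
Step 7: δ(s0, 1) = (s0, 1, L) → 01[s0]110
Step 8: δ(s0, 1) = (s0, 1, L) → 0[s0]1110

State sequence: s0 → s0 → s2 → s2 → s2 → s2 → s0 → s0 → s0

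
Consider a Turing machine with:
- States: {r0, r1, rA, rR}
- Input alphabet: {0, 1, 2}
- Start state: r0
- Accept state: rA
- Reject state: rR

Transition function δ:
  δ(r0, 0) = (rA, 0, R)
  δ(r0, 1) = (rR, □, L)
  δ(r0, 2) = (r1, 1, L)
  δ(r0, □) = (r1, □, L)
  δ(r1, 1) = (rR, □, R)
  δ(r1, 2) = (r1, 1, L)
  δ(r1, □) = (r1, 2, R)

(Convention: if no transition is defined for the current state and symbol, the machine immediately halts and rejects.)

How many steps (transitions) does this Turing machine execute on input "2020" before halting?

Execution trace:
Initial: [r0]2020
Step 1: δ(r0, 2) = (r1, 1, L) → [r1]□1020
Step 2: δ(r1, □) = (r1, 2, R) → 2[r1]1020
Step 3: δ(r1, 1) = (rR, □, R) → 2□[rR]020

The machine reaches the reject state rR and halts.

The machine executed 3 steps before halting.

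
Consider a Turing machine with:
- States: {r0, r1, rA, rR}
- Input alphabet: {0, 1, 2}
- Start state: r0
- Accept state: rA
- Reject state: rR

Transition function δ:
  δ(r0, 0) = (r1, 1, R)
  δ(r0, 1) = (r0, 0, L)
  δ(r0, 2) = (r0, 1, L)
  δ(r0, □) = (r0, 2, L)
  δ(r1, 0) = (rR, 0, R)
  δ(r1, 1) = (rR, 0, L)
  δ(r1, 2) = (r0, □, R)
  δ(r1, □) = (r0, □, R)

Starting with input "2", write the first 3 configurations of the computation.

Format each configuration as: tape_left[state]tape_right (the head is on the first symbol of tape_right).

Transitions applied:
Step 1: δ(r0, 2) = (r0, 1, L)
Step 2: δ(r0, □) = (r0, 2, L)

The first 3 configurations are:
[r0]2 ⊢ [r0]□1 ⊢ [r0]□21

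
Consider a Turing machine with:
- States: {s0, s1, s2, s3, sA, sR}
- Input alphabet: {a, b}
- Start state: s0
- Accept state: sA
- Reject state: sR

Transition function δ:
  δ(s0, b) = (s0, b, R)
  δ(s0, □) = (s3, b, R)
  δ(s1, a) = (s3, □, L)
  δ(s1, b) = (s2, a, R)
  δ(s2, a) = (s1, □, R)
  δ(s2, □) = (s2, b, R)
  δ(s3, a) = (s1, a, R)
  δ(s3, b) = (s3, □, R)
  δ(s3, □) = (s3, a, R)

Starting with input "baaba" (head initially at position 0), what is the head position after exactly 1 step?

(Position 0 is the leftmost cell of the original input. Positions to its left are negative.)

Execution trace (head position shown):
Step 0: [s0]baaba  (head at position 0)
Step 1: move right → b[s0]aaba  (head at position 1)

After 1 step, the head is at position 1.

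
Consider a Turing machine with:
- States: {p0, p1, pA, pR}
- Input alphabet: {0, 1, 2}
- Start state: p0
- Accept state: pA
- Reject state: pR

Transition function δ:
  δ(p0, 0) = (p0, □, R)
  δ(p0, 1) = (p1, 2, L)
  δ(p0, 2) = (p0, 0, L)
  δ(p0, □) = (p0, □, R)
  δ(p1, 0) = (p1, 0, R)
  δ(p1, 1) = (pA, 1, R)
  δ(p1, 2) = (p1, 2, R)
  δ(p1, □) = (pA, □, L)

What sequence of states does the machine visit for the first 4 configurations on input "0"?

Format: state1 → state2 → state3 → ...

Execution trace:
Initial: [p0]0
Step 1: δ(p0, 0) = (p0, □, R) → □[p0]□
Step 2: δ(p0, □) = (p0, □, R) → □□[p0]□
Step 3: δ(p0, □) = (p0, □, R) → □□□[p0]□

State sequence: p0 → p0 → p0 → p0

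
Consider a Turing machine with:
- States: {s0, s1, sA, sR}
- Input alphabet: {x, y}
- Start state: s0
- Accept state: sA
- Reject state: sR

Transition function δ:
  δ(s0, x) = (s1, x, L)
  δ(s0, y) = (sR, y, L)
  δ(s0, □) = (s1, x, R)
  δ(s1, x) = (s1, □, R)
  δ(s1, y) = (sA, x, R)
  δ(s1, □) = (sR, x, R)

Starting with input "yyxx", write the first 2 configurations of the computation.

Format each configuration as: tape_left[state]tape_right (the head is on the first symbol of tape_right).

Transitions applied:
Step 1: δ(s0, y) = (sR, y, L)

The first 2 configurations are:
[s0]yyxx ⊢ [sR]□yyxx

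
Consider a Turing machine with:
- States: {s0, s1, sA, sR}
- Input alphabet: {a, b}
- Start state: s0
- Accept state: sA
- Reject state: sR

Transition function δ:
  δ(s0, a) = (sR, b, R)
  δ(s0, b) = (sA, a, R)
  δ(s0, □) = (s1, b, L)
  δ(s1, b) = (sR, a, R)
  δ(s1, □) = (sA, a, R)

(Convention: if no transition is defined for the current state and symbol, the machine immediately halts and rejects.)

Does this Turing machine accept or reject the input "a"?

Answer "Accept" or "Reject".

Execution trace:
Initial: [s0]a
Step 1: δ(s0, a) = (sR, b, R) → b[sR]□

The machine reaches the reject state sR and halts.

Answer: Reject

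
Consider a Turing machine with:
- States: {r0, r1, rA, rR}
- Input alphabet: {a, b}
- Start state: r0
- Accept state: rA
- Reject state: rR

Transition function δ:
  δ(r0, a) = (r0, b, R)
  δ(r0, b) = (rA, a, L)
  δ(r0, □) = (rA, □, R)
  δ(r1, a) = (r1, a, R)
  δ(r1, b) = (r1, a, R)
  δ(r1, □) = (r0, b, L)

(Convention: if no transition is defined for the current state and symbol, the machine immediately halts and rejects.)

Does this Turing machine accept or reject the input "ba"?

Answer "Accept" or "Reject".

Execution trace:
Initial: [r0]ba
Step 1: δ(r0, b) = (rA, a, L) → [rA]□aa

The machine reaches the accept state rA and halts.

Answer: Accept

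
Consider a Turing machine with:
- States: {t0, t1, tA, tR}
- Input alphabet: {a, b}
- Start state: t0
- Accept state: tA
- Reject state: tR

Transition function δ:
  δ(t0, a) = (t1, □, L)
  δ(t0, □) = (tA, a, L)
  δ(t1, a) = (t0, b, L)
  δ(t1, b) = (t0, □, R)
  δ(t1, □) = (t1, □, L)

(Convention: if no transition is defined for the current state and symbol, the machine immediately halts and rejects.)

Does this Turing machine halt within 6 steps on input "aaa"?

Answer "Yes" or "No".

Execution trace:
Initial: [t0]aaa
Step 1: δ(t0, a) = (t1, □, L) → [t1]□□aa
Step 2: δ(t1, □) = (t1, □, L) → [t1]□□□aa
Step 3: δ(t1, □) = (t1, □, L) → [t1]□□□□aa
Step 4: δ(t1, □) = (t1, □, L) → [t1]□□□□□aa
Step 5: δ(t1, □) = (t1, □, L) → [t1]□□□□□□aa
Step 6: δ(t1, □) = (t1, □, L) → [t1]□□□□□□□aa

The machine has not reached a halting state after 6 steps.
The machine did not halt within the 6-step bound.

Answer: No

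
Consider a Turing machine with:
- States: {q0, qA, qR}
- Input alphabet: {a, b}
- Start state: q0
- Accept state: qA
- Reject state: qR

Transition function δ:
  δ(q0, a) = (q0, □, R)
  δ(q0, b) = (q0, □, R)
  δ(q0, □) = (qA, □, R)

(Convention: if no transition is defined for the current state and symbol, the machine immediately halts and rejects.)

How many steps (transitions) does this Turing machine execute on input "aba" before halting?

Execution trace:
Initial: [q0]aba
Step 1: δ(q0, a) = (q0, □, R) → □[q0]ba
Step 2: δ(q0, b) = (q0, □, R) → □□[q0]a
Step 3: δ(q0, a) = (q0, □, R) → □□□[q0]□
Step 4: δ(q0, □) = (qA, □, R) → □□□□[qA]□

The machine reaches the accept state qA and halts.

The machine executed 4 steps before halting.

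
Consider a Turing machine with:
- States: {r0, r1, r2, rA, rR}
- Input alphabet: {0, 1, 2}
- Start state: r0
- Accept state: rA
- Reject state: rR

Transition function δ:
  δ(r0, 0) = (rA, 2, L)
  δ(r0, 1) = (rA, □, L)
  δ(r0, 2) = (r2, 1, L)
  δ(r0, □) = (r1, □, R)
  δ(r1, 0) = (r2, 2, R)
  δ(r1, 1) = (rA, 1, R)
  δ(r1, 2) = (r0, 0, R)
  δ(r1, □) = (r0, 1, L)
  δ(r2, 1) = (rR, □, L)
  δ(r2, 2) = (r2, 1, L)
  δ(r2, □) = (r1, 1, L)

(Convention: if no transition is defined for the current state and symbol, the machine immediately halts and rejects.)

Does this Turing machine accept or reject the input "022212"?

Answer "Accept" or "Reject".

Execution trace:
Initial: [r0]022212
Step 1: δ(r0, 0) = (rA, 2, L) → [rA]□222212

The machine reaches the accept state rA and halts.

Answer: Accept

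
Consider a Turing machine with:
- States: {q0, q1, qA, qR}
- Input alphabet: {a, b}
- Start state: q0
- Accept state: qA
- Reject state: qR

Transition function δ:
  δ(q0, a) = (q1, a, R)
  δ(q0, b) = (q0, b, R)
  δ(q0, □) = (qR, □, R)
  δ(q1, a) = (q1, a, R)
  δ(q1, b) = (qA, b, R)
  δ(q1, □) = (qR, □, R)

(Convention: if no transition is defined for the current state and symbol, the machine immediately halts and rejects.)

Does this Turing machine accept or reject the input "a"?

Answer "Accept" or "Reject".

Execution trace:
Initial: [q0]a
Step 1: δ(q0, a) = (q1, a, R) → a[q1]□
Step 2: δ(q1, □) = (qR, □, R) → a□[qR]□

The machine reaches the reject state qR and halts.

Answer: Reject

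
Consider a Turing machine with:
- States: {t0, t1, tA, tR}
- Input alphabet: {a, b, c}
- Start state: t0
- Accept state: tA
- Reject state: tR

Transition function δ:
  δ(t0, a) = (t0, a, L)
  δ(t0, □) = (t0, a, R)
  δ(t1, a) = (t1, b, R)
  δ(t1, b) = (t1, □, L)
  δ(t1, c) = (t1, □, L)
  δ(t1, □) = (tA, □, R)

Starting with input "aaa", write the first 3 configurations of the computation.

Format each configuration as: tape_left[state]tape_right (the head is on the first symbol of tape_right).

Transitions applied:
Step 1: δ(t0, a) = (t0, a, L)
Step 2: δ(t0, □) = (t0, a, R)

The first 3 configurations are:
[t0]aaa ⊢ [t0]□aaa ⊢ a[t0]aaa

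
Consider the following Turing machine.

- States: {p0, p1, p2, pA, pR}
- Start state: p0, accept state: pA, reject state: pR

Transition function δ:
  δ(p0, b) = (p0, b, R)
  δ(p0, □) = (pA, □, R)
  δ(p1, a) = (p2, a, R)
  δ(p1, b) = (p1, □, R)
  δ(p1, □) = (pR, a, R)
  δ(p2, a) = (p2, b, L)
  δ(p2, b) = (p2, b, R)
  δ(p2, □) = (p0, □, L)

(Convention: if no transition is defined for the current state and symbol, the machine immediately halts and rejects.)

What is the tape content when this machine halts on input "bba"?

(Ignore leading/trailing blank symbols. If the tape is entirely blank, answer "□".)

Execution trace:
Initial: [p0]bba
Step 1: δ(p0, b) = (p0, b, R) → b[p0]ba
Step 2: δ(p0, b) = (p0, b, R) → bb[p0]a

No transition is defined for δ(p0, a). By convention the machine halts and rejects.

Final tape (ignoring leading/trailing blanks): bba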